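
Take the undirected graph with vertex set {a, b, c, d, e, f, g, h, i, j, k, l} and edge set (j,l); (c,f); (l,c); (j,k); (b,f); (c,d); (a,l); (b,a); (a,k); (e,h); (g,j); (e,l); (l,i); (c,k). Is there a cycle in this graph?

|V| = 12, |E| = 14, number of components = 1.
One cycle is k-c-l-j-k.

Yes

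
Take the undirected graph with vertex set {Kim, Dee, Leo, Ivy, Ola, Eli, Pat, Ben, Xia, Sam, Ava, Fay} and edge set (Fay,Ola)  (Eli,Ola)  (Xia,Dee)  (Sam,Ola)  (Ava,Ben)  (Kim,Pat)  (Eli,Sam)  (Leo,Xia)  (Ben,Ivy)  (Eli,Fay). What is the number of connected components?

4

Component: {Kim, Pat}
Component: {Dee, Leo, Xia}
Component: {Ivy, Ben, Ava}
Component: {Ola, Eli, Sam, Fay}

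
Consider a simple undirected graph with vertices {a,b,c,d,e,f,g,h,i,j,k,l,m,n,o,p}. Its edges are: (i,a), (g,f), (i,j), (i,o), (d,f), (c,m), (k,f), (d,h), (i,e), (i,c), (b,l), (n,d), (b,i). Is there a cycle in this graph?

No

The graph has 16 vertices, 13 edges, and 3 connected components.
A forest on 16 vertices with 3 components has exactly 13 edges, which matches — so no cycle.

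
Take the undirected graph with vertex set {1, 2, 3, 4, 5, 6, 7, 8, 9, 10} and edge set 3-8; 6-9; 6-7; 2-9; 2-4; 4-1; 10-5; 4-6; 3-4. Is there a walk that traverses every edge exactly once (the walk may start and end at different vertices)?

Degrees: 1:1, 2:2, 3:2, 4:4, 5:1, 6:3, 7:1, 8:1, 9:2, 10:1
Odd-degree vertices: 1, 5, 6, 7, 8, 10 (6 total).
With 6 odd-degree vertices (more than two), no single trail can use every edge.

No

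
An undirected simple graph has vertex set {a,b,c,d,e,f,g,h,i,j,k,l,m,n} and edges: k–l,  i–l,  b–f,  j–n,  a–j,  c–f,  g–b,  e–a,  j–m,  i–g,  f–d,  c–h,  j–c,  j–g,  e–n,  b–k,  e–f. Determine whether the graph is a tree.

No

|V| = 14, |E| = 17.
Connected but with 17 > 13 edges, so it has a cycle and is not a tree.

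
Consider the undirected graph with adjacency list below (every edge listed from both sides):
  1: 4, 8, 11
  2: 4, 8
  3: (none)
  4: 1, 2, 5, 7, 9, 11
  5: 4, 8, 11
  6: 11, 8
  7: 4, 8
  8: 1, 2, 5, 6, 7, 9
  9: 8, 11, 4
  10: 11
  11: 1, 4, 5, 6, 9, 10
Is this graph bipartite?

No

9-4-11-9 is an odd cycle (length 3), and a bipartite graph can contain only even cycles.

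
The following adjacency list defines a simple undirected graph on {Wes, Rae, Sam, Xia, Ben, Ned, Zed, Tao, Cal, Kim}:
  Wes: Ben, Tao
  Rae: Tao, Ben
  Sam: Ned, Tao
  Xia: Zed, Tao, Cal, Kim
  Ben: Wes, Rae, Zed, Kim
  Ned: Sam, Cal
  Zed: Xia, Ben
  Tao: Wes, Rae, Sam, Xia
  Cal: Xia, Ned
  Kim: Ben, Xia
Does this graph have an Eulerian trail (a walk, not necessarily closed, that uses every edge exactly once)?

Yes

Degrees: Wes:2, Rae:2, Sam:2, Xia:4, Ben:4, Ned:2, Zed:2, Tao:4, Cal:2, Kim:2
Odd-degree vertices: none (0 total).
The non-isolated vertices are connected and exactly 0 have odd degree, so an Eulerian trail exists.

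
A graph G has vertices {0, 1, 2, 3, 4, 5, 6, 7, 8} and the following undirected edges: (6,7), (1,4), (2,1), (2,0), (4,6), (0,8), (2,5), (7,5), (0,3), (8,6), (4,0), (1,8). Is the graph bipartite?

Yes

A valid 2-coloring puts {2, 3, 4, 7, 8} on one side and {0, 1, 5, 6} on the other; every edge crosses between the two sides.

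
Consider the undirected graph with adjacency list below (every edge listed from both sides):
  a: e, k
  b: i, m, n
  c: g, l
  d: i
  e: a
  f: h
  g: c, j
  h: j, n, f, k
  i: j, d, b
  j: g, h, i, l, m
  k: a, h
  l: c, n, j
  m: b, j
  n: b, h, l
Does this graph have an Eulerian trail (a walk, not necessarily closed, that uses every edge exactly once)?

No

Degrees: a:2, b:3, c:2, d:1, e:1, f:1, g:2, h:4, i:3, j:5, k:2, l:3, m:2, n:3
Odd-degree vertices: b, d, e, f, i, j, l, n (8 total).
With 8 odd-degree vertices (more than two), no single trail can use every edge.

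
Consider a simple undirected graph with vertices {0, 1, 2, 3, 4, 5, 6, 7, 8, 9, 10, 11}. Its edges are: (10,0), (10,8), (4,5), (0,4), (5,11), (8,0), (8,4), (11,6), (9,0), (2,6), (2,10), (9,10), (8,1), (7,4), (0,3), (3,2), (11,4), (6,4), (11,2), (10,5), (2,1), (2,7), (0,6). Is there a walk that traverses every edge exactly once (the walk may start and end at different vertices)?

Degrees: 0:6, 1:2, 2:6, 3:2, 4:6, 5:3, 6:4, 7:2, 8:4, 9:2, 10:5, 11:4
Odd-degree vertices: 5, 10 (2 total).
With 2 odd-degree vertices and all edges in one connected piece, an Eulerian trail exists (from 5 to 10).

Yes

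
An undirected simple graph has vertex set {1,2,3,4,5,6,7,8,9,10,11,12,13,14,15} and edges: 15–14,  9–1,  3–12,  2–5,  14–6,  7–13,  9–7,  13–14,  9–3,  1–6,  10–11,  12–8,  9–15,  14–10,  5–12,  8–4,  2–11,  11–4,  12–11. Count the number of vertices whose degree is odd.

0

Degrees: 1:2, 2:2, 3:2, 4:2, 5:2, 6:2, 7:2, 8:2, 9:4, 10:2, 11:4, 12:4, 13:2, 14:4, 15:2
Odd-degree vertices: none.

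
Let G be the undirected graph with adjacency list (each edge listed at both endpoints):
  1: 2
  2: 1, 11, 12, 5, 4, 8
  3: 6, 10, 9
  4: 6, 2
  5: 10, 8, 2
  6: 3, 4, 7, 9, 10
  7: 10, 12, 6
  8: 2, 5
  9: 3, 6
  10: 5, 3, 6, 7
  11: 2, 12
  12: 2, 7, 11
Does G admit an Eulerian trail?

No

Degrees: 1:1, 2:6, 3:3, 4:2, 5:3, 6:5, 7:3, 8:2, 9:2, 10:4, 11:2, 12:3
Odd-degree vertices: 1, 3, 5, 6, 7, 12 (6 total).
An Eulerian trail requires 0 or 2 odd-degree vertices; here there are 6.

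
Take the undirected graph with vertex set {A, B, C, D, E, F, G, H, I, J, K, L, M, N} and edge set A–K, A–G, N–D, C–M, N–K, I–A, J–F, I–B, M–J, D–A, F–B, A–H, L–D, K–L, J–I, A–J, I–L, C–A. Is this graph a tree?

The graph has 14 vertices and 18 edges.
It splits into 2 components, so it cannot be a tree.

No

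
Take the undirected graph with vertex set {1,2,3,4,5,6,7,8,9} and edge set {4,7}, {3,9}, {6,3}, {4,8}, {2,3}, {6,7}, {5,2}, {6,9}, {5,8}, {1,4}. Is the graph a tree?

No

The graph has 9 vertices and 10 edges.
Connected but with 10 > 8 edges, so it has a cycle and is not a tree.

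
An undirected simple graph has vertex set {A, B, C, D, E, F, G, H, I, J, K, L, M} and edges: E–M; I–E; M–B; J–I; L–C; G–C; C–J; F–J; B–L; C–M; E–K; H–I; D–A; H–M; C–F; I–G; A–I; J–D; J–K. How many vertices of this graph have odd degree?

Degrees: A:2, B:2, C:5, D:2, E:3, F:2, G:2, H:2, I:5, J:5, K:2, L:2, M:4
Odd-degree vertices: C, E, I, J.

4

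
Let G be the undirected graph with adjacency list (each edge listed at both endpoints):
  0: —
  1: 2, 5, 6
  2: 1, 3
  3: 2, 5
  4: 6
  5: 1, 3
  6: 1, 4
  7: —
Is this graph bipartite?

Yes

A valid 2-coloring puts {0, 2, 5, 6, 7} on one side and {1, 3, 4} on the other; every edge crosses between the two sides.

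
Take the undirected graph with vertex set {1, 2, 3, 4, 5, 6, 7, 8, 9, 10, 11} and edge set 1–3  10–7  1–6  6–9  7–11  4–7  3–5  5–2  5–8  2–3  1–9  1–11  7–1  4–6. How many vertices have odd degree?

Degrees: 1:5, 2:2, 3:3, 4:2, 5:3, 6:3, 7:4, 8:1, 9:2, 10:1, 11:2
Odd-degree vertices: 1, 3, 5, 6, 8, 10.

6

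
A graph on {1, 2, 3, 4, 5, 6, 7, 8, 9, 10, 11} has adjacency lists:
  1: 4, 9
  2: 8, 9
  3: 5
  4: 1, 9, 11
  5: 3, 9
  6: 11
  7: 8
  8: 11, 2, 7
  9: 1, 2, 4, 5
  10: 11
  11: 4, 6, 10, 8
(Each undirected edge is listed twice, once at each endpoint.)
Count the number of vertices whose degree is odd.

6

Degrees: 1:2, 2:2, 3:1, 4:3, 5:2, 6:1, 7:1, 8:3, 9:4, 10:1, 11:4
Odd-degree vertices: 3, 4, 6, 7, 8, 10.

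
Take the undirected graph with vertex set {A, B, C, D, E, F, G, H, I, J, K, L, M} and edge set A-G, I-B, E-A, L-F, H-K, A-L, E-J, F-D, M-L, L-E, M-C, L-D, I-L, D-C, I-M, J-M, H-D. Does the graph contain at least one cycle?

|V| = 13, |E| = 17, number of components = 1.
Since 17 > 13 - 1, a cycle must exist; for instance L-M-I-L.

Yes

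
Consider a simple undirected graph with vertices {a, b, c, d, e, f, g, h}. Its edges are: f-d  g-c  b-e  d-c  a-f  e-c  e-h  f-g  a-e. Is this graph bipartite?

c-d-f-a-e-c is an odd cycle (length 5), and a bipartite graph can contain only even cycles.

No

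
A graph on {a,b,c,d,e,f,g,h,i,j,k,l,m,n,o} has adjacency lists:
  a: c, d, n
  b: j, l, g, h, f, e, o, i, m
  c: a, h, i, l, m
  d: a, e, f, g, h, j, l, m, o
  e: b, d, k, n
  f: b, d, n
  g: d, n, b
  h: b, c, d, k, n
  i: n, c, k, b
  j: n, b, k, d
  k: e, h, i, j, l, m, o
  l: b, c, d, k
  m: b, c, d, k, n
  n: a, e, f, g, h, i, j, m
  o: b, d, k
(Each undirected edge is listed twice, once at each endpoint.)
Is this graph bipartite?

Partition the vertices as {b, c, d, k, n} vs {a, e, f, g, h, i, j, l, m, o}. Each listed edge has one endpoint in each part, so the graph is bipartite.

Yes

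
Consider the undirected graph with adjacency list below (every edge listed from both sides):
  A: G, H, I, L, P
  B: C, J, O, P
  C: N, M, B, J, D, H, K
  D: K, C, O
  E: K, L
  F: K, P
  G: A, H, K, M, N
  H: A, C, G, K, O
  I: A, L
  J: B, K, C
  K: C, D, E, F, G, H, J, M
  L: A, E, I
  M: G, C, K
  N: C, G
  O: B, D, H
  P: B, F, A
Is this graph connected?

Yes

Starting from A and exploring outward reaches every vertex (A, P, G, I, L, H, B, F, K, M, N, E, O, C, J, D); the graph is connected.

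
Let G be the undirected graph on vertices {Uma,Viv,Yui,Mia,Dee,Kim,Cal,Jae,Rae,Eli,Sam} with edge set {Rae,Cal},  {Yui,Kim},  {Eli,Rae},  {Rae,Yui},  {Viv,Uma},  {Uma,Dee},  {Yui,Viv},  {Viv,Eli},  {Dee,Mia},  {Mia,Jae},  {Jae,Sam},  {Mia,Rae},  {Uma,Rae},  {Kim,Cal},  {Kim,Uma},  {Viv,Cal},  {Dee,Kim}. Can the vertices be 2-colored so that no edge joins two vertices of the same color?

No

The cycle Uma-Kim-Dee-Uma has length 3, which is odd, so the graph is not bipartite.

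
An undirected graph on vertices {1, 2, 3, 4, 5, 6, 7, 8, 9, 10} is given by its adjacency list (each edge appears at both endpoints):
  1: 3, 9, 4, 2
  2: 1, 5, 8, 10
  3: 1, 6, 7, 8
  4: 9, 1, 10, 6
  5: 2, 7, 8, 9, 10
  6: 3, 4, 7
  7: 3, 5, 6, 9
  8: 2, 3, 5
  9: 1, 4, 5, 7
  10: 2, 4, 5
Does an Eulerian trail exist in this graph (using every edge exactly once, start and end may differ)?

Degrees: 1:4, 2:4, 3:4, 4:4, 5:5, 6:3, 7:4, 8:3, 9:4, 10:3
Odd-degree vertices: 5, 6, 8, 10 (4 total).
With 4 odd-degree vertices (more than two), no single trail can use every edge.

No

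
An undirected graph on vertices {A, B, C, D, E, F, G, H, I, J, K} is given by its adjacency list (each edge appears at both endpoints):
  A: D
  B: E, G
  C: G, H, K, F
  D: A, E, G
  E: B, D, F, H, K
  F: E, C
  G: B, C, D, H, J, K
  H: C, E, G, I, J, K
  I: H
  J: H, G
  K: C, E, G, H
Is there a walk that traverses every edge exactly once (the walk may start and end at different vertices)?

Degrees: A:1, B:2, C:4, D:3, E:5, F:2, G:6, H:6, I:1, J:2, K:4
Odd-degree vertices: A, D, E, I (4 total).
An Eulerian trail requires 0 or 2 odd-degree vertices; here there are 4.

No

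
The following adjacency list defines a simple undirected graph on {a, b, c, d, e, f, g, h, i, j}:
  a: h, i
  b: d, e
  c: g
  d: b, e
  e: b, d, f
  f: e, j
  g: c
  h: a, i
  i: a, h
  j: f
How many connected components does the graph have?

Component: {c, g}
Component: {a, h, i}
Component: {b, d, e, f, j}

3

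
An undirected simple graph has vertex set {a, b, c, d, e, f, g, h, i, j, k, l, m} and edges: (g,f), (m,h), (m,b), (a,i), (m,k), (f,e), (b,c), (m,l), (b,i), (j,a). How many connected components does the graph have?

3

Component: {d}
Component: {e, f, g}
Component: {a, b, c, h, i, j, k, l, m}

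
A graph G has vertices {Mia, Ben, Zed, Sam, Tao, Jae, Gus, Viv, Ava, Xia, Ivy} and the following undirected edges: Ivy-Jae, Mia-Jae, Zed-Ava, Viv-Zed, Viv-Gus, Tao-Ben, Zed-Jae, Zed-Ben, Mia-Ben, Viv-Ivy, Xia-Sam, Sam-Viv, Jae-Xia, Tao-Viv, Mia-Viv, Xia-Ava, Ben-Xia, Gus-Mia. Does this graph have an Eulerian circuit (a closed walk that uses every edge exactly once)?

Degrees: Mia:4, Ben:4, Zed:4, Sam:2, Tao:2, Jae:4, Gus:2, Viv:6, Ava:2, Xia:4, Ivy:2
All degrees are even and the non-isolated vertices are connected — an Eulerian circuit exists.

Yes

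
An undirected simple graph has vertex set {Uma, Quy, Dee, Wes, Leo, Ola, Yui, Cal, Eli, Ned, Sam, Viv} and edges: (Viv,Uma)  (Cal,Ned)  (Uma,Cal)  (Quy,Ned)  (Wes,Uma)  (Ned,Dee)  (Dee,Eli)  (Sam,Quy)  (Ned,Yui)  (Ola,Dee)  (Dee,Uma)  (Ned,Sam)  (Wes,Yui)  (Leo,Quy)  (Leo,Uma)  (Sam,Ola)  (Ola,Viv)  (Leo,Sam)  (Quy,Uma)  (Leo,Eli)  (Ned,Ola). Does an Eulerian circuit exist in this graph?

Degrees: Uma:6, Quy:4, Dee:4, Wes:2, Leo:4, Ola:4, Yui:2, Cal:2, Eli:2, Ned:6, Sam:4, Viv:2
All degrees are even and the non-isolated vertices are connected — an Eulerian circuit exists.

Yes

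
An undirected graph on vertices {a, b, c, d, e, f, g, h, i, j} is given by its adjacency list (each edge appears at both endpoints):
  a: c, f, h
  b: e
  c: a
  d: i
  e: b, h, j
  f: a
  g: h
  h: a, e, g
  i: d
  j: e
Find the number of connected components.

2

Component: {d, i}
Component: {a, b, c, e, f, g, h, j}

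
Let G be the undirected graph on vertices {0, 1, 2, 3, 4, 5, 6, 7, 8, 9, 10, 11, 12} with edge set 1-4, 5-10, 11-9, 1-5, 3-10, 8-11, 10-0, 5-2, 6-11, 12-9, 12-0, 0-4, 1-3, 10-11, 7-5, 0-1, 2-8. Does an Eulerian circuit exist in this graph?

Degrees: 0:4, 1:4, 2:2, 3:2, 4:2, 5:4, 6:1, 7:1, 8:2, 9:2, 10:4, 11:4, 12:2
Vertices with odd degree: 6, 7. An Eulerian circuit requires all degrees even.

No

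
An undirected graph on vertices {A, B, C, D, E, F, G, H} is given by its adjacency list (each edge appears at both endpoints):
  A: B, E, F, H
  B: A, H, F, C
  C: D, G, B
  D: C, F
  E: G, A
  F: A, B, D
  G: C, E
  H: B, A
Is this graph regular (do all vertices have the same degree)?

No

Degrees: A:4, B:4, C:3, D:2, E:2, F:3, G:2, H:2
Degrees are not all equal (e.g. deg(D)=2 but deg(A)=4); not regular.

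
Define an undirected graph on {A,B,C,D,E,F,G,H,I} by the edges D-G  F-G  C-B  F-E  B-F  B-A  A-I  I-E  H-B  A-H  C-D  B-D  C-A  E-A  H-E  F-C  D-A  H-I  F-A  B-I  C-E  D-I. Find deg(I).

5

Neighbors of I: A, B, D, E, H.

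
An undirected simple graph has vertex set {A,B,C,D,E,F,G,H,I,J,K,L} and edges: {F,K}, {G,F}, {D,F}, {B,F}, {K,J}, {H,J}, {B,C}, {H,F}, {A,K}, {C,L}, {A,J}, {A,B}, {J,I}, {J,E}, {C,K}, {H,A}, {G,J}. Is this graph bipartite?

No

The cycle J-A-K-J has length 3, which is odd, so the graph is not bipartite.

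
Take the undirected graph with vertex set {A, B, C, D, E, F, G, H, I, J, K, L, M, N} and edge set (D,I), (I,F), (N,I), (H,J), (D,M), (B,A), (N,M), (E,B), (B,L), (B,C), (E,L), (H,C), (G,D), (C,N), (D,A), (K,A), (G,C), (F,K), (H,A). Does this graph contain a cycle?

The graph has 14 vertices, 19 edges, and 1 connected component.
One cycle is A-H-C-N-I-D-A.

Yes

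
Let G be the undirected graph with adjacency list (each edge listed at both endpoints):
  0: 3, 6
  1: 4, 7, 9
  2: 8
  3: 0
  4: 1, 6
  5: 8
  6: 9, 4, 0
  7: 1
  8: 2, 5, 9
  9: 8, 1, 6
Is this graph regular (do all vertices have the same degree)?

No

Degrees: 0:2, 1:3, 2:1, 3:1, 4:2, 5:1, 6:3, 7:1, 8:3, 9:3
Vertex 2 has degree 1 while 1 has degree 3, so the graph is not regular.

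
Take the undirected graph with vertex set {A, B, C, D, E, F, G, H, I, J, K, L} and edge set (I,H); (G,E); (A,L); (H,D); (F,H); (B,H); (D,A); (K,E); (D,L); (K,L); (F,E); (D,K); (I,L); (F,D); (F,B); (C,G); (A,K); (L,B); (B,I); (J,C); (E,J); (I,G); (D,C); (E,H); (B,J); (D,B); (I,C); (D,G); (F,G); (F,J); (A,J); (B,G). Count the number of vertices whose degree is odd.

6

Degrees: A:4, B:7, C:4, D:8, E:5, F:6, G:6, H:5, I:5, J:5, K:4, L:5
Odd-degree vertices: B, E, H, I, J, L.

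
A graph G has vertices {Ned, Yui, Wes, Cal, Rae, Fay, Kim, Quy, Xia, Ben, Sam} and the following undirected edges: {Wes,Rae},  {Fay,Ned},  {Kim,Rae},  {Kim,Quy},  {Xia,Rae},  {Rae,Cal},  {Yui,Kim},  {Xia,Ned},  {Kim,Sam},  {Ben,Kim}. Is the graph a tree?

Yes

The graph has 11 vertices and 10 edges.
It is connected with exactly 10 edges, hence acyclic — it is a tree.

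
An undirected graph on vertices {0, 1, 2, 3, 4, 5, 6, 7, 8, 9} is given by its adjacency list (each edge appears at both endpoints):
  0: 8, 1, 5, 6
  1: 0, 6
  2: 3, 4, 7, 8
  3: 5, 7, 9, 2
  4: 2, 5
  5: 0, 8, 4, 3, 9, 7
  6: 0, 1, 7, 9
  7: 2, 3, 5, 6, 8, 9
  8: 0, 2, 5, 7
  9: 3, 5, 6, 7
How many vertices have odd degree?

0

Degrees: 0:4, 1:2, 2:4, 3:4, 4:2, 5:6, 6:4, 7:6, 8:4, 9:4
Odd-degree vertices: none.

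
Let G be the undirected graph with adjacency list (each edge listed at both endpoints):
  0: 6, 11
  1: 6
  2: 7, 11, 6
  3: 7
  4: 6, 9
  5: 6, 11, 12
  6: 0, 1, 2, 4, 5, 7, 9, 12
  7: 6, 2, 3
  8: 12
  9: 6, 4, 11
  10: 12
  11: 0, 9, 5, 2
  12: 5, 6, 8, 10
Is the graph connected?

Starting from 0 and exploring outward reaches every vertex (0, 6, 11, 7, 12, 1, 4, 9, 5, 2, 3, 10, 8); the graph is connected.

Yes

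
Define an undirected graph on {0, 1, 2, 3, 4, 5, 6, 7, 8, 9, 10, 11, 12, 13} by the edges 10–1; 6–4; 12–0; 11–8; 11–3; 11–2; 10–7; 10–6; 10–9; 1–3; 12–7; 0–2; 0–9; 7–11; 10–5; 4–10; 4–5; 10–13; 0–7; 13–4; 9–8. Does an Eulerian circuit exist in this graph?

No

Degrees: 0:4, 1:2, 2:2, 3:2, 4:4, 5:2, 6:2, 7:4, 8:2, 9:3, 10:7, 11:4, 12:2, 13:2
9, 10 have odd degree; an Eulerian circuit needs every degree to be even, so none exists.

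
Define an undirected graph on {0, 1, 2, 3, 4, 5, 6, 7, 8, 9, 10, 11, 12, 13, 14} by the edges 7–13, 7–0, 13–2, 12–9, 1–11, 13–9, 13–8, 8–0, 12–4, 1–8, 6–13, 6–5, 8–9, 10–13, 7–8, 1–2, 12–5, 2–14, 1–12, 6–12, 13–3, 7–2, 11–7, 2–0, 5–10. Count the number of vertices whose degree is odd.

Degrees: 0:3, 1:4, 2:5, 3:1, 4:1, 5:3, 6:3, 7:5, 8:5, 9:3, 10:2, 11:2, 12:5, 13:7, 14:1
Odd-degree vertices: 0, 2, 3, 4, 5, 6, 7, 8, 9, 12, 13, 14.

12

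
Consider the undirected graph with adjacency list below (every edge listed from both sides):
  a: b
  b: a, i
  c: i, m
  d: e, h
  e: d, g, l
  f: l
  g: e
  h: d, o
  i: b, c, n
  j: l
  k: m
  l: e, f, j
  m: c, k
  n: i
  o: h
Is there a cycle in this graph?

No

|V| = 15, |E| = 13, number of components = 2.
Since 13 = 15 - 2, the graph is a forest and contains no cycle.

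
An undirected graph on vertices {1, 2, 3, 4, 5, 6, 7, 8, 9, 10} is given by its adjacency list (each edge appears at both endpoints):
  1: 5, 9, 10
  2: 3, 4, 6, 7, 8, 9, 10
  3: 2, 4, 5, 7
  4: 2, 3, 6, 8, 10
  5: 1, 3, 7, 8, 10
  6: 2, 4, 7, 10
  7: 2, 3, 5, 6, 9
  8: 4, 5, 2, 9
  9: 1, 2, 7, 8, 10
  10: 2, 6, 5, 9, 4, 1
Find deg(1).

3

Neighbors of 1: 5, 9, 10.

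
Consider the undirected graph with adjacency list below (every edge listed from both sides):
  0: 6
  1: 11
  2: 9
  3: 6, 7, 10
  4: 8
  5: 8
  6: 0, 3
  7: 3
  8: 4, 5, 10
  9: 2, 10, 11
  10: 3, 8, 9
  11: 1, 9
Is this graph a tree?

|V| = 12, |E| = 11.
It is connected with exactly 11 edges, hence acyclic — it is a tree.

Yes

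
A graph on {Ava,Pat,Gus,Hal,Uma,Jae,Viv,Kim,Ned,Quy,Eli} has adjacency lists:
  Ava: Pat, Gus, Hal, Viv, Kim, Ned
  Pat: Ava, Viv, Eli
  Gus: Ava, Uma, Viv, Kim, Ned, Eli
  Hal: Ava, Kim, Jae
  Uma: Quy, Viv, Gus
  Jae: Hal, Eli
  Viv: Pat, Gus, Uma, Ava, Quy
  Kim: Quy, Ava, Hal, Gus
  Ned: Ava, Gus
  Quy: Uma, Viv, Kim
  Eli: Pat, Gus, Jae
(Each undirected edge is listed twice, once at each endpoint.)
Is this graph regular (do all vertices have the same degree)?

Degrees: Ava:6, Pat:3, Gus:6, Hal:3, Uma:3, Jae:2, Viv:5, Kim:4, Ned:2, Quy:3, Eli:3
Vertex Jae has degree 2 while Ava has degree 6, so the graph is not regular.

No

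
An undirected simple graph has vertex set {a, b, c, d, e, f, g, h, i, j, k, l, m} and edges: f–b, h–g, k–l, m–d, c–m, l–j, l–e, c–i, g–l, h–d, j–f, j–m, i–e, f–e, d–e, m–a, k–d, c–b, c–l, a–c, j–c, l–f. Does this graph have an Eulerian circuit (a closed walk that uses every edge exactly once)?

Degrees: a:2, b:2, c:6, d:4, e:4, f:4, g:2, h:2, i:2, j:4, k:2, l:6, m:4
Every vertex has even degree and the edges form a single connected piece, so an Eulerian circuit exists.

Yes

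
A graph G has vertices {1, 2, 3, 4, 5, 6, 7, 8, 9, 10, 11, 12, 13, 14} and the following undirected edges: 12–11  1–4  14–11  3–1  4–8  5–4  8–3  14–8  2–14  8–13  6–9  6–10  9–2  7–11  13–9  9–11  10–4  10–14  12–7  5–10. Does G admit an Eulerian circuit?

Degrees: 1:2, 2:2, 3:2, 4:4, 5:2, 6:2, 7:2, 8:4, 9:4, 10:4, 11:4, 12:2, 13:2, 14:4
Every vertex has even degree and the edges form a single connected piece, so an Eulerian circuit exists.

Yes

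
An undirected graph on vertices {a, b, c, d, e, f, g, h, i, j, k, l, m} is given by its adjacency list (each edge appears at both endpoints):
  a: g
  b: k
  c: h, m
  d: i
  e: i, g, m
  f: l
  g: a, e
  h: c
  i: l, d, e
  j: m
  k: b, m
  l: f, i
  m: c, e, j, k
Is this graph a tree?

Yes

The graph has 13 vertices and 12 edges.
It is connected with exactly 12 edges, hence acyclic — it is a tree.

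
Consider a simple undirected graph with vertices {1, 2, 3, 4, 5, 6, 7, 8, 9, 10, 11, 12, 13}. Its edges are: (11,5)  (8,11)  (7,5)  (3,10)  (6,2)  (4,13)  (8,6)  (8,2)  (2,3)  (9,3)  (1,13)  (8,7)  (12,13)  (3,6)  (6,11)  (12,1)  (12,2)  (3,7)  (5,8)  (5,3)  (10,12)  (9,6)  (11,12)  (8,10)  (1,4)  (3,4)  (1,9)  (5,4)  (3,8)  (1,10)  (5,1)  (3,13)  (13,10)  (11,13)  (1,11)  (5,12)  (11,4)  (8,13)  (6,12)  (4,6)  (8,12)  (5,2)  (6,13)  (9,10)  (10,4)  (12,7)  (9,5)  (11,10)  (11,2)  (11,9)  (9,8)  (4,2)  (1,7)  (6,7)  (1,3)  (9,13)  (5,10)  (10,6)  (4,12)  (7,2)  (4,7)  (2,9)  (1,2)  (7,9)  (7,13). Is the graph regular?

Yes

Degrees: 1:10, 2:10, 3:10, 4:10, 5:10, 6:10, 7:10, 8:10, 9:10, 10:10, 11:10, 12:10, 13:10
Every vertex has degree 10, so the graph is 10-regular.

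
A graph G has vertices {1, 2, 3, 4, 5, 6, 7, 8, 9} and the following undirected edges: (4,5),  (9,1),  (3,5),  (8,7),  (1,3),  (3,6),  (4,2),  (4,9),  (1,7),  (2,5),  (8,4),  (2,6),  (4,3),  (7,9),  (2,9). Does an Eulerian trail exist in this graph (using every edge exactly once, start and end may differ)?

Degrees: 1:3, 2:4, 3:4, 4:5, 5:3, 6:2, 7:3, 8:2, 9:4
Odd-degree vertices: 1, 4, 5, 7 (4 total).
With 4 odd-degree vertices (more than two), no single trail can use every edge.

No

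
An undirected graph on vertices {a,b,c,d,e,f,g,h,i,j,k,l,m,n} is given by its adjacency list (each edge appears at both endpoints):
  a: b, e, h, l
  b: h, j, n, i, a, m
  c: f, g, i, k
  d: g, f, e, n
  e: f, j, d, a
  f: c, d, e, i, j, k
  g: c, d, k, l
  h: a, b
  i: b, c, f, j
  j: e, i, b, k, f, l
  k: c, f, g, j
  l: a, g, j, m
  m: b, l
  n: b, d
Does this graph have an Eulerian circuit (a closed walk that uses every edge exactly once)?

Degrees: a:4, b:6, c:4, d:4, e:4, f:6, g:4, h:2, i:4, j:6, k:4, l:4, m:2, n:2
All degrees are even and the non-isolated vertices are connected — an Eulerian circuit exists.

Yes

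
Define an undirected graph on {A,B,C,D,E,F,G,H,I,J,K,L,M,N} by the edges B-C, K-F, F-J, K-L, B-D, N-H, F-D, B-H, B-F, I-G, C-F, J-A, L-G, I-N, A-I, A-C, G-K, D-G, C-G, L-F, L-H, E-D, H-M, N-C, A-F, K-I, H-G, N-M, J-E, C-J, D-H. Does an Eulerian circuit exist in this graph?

Degrees: A:4, B:4, C:6, D:5, E:2, F:7, G:6, H:6, I:4, J:4, K:4, L:4, M:2, N:4
Vertices with odd degree: D, F. An Eulerian circuit requires all degrees even.

No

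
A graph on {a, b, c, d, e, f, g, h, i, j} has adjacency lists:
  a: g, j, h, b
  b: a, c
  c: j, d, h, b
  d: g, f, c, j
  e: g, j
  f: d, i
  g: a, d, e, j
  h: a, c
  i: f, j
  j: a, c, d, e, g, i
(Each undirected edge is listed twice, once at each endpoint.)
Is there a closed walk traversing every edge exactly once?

Yes

Degrees: a:4, b:2, c:4, d:4, e:2, f:2, g:4, h:2, i:2, j:6
All degrees are even and the non-isolated vertices are connected — an Eulerian circuit exists.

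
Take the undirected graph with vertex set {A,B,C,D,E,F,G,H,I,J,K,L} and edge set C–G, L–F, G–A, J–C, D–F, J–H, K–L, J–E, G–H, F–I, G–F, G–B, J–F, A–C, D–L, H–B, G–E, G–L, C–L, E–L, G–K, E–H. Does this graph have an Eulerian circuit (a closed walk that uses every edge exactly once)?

No

Degrees: A:2, B:2, C:4, D:2, E:4, F:5, G:8, H:4, I:1, J:4, K:2, L:6
F, I have odd degree; an Eulerian circuit needs every degree to be even, so none exists.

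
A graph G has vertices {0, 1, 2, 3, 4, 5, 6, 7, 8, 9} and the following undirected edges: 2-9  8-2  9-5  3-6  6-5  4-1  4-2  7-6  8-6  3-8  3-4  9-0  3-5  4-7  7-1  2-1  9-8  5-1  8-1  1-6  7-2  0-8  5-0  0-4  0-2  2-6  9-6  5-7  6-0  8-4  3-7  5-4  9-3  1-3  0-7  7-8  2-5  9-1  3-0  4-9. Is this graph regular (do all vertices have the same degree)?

Degrees: 0:8, 1:8, 2:8, 3:8, 4:8, 5:8, 6:8, 7:8, 8:8, 9:8
Every vertex has degree 8, so the graph is 8-regular.

Yes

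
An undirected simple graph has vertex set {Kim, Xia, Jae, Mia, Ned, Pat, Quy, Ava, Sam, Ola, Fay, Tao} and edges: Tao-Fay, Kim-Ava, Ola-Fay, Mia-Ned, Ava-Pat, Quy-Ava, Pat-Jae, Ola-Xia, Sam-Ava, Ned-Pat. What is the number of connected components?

Component: {Xia, Ola, Fay, Tao}
Component: {Kim, Jae, Mia, Ned, Pat, Quy, Ava, Sam}

2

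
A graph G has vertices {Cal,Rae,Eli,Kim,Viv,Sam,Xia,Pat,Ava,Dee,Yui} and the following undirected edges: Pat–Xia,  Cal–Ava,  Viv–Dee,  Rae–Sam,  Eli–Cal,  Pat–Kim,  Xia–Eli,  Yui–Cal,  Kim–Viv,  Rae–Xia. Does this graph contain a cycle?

|V| = 11, |E| = 10, number of components = 1.
Since 10 = 11 - 1, the graph is a forest and contains no cycle.

No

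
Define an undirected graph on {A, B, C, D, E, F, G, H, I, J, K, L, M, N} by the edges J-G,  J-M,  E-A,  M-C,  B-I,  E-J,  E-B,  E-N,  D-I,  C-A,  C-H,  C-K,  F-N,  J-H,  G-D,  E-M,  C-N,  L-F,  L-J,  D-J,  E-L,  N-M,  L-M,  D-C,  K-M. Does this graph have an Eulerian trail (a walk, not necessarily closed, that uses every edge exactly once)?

Degrees: A:2, B:2, C:6, D:4, E:6, F:2, G:2, H:2, I:2, J:6, K:2, L:4, M:6, N:4
Odd-degree vertices: none (0 total).
The non-isolated vertices are connected and exactly 0 have odd degree, so an Eulerian trail exists.

Yes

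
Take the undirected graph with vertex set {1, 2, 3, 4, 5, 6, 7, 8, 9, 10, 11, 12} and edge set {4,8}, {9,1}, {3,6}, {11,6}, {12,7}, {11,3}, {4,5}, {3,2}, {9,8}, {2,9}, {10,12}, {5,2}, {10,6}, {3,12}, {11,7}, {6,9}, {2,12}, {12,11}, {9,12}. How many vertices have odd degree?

Degrees: 1:1, 2:4, 3:4, 4:2, 5:2, 6:4, 7:2, 8:2, 9:5, 10:2, 11:4, 12:6
Odd-degree vertices: 1, 9.

2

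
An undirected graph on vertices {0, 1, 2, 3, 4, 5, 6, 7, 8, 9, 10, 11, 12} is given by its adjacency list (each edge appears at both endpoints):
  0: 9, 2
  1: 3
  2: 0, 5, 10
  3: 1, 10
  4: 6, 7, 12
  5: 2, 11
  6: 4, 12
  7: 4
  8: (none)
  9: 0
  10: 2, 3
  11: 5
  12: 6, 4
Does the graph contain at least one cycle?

The graph has 13 vertices, 11 edges, and 3 connected components.
One cycle is 4-12-6-4.

Yes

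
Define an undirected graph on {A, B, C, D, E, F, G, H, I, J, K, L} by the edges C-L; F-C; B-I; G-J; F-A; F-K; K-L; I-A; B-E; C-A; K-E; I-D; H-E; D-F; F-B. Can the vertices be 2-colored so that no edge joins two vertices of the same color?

No

F-A-C-F is an odd cycle (length 3), and a bipartite graph can contain only even cycles.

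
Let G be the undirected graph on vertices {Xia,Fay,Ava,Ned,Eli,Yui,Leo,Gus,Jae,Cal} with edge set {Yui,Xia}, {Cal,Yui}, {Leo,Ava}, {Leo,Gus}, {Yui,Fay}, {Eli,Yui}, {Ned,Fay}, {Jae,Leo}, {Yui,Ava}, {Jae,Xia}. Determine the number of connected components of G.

Component: {Xia, Fay, Ava, Ned, Eli, Yui, Leo, Gus, Jae, Cal}

1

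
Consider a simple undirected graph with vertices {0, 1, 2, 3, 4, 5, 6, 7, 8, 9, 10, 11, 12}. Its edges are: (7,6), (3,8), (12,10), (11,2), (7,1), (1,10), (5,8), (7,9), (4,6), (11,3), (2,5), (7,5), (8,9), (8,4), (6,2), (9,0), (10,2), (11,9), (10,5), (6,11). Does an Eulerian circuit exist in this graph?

No

Degrees: 0:1, 1:2, 2:4, 3:2, 4:2, 5:4, 6:4, 7:4, 8:4, 9:4, 10:4, 11:4, 12:1
Vertices with odd degree: 0, 12. An Eulerian circuit requires all degrees even.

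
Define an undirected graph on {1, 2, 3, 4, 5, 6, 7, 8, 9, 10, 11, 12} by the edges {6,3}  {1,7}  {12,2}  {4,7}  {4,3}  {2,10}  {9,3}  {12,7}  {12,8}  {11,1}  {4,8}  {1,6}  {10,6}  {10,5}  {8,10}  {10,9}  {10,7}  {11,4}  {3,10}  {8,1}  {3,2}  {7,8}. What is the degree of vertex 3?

Neighbors of 3: 2, 4, 6, 9, 10.

5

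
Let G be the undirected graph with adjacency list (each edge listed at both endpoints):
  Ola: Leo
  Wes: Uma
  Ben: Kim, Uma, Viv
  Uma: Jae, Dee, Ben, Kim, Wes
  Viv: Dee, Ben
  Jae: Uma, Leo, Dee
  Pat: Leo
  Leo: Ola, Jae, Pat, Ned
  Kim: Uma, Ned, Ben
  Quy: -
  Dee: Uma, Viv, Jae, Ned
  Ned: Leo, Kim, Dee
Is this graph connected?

No

Component: {Quy}
Component: {Ola, Wes, Ben, Uma, Viv, Jae, Pat, Leo, Kim, Dee, Ned}
There are 2 separate components, so the graph is not connected.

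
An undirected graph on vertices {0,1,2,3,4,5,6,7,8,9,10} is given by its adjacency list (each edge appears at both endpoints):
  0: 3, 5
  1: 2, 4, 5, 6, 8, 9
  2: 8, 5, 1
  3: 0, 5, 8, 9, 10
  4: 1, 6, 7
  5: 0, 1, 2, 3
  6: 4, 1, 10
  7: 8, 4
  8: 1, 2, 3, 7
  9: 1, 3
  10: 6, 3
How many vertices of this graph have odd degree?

4

Degrees: 0:2, 1:6, 2:3, 3:5, 4:3, 5:4, 6:3, 7:2, 8:4, 9:2, 10:2
Odd-degree vertices: 2, 3, 4, 6.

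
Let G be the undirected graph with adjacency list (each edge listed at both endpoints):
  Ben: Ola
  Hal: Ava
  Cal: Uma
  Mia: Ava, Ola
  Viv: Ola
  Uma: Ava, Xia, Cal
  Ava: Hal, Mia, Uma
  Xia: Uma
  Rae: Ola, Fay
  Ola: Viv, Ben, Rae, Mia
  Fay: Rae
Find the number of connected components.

1

Component: {Ben, Hal, Cal, Mia, Viv, Uma, Ava, Xia, Rae, Ola, Fay}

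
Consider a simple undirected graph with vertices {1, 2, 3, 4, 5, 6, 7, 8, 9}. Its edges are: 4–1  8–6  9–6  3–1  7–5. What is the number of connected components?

Component: {2}
Component: {5, 7}
Component: {1, 3, 4}
Component: {6, 8, 9}

4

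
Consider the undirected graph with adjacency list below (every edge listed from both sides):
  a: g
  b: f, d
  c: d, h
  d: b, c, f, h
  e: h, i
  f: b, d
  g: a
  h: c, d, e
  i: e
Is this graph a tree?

|V| = 9, |E| = 9.
It is not connected, so it is not a tree.

No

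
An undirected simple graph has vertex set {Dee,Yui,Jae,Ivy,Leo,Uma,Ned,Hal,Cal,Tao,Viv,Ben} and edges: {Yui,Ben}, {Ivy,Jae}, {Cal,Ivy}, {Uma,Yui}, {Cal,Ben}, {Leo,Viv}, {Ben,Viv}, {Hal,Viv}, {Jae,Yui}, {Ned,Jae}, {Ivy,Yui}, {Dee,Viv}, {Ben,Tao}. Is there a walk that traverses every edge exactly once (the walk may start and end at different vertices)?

Degrees: Dee:1, Yui:4, Jae:3, Ivy:3, Leo:1, Uma:1, Ned:1, Hal:1, Cal:2, Tao:1, Viv:4, Ben:4
Odd-degree vertices: Dee, Jae, Ivy, Leo, Uma, Ned, Hal, Tao (8 total).
With 8 odd-degree vertices (more than two), no single trail can use every edge.

No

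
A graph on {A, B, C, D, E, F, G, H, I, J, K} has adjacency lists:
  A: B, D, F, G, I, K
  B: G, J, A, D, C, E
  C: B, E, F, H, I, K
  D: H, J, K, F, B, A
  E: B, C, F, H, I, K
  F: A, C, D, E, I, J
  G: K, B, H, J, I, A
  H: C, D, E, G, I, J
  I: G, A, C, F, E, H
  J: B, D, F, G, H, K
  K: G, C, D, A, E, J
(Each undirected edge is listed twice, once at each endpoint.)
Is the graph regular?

Degrees: A:6, B:6, C:6, D:6, E:6, F:6, G:6, H:6, I:6, J:6, K:6
All degrees equal 6; the graph is regular.

Yes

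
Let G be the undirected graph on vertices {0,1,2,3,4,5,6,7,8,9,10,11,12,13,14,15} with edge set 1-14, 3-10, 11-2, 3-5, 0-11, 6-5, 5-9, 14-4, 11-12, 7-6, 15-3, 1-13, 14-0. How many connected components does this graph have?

Component: {8}
Component: {3, 5, 6, 7, 9, 10, 15}
Component: {0, 1, 2, 4, 11, 12, 13, 14}

3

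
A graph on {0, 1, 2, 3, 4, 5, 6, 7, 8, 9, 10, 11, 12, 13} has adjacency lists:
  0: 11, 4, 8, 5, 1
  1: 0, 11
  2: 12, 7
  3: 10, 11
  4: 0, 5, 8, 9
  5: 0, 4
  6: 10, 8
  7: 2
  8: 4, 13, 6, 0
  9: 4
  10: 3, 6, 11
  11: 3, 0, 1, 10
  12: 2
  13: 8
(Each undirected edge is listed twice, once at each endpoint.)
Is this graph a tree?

|V| = 14, |E| = 17.
It splits into 2 components, so it cannot be a tree.

No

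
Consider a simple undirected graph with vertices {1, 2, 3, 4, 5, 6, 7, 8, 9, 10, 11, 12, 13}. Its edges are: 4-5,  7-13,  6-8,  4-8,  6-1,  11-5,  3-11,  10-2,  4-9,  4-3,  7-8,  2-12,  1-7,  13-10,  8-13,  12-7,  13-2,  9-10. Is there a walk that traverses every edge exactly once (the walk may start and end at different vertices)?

Yes

Degrees: 1:2, 2:3, 3:2, 4:4, 5:2, 6:2, 7:4, 8:4, 9:2, 10:3, 11:2, 12:2, 13:4
Odd-degree vertices: 2, 10 (2 total).
With 2 odd-degree vertices and all edges in one connected piece, an Eulerian trail exists (from 2 to 10).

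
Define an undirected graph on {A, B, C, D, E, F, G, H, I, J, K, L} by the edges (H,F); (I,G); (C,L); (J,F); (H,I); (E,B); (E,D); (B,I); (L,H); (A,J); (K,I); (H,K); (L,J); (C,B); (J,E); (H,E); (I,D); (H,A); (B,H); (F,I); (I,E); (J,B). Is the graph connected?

Starting from A and exploring outward reaches every vertex (A, H, J, L, F, E, B, I, K, C, D, G); the graph is connected.

Yes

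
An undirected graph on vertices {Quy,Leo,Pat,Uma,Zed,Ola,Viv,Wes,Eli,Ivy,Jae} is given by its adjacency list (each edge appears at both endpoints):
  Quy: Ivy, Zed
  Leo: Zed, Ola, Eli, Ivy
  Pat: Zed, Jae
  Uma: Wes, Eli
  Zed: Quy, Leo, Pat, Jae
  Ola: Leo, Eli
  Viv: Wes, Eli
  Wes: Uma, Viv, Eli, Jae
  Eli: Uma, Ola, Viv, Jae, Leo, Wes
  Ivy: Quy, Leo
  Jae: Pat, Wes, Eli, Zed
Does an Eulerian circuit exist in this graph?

Degrees: Quy:2, Leo:4, Pat:2, Uma:2, Zed:4, Ola:2, Viv:2, Wes:4, Eli:6, Ivy:2, Jae:4
Every vertex has even degree and the edges form a single connected piece, so an Eulerian circuit exists.

Yes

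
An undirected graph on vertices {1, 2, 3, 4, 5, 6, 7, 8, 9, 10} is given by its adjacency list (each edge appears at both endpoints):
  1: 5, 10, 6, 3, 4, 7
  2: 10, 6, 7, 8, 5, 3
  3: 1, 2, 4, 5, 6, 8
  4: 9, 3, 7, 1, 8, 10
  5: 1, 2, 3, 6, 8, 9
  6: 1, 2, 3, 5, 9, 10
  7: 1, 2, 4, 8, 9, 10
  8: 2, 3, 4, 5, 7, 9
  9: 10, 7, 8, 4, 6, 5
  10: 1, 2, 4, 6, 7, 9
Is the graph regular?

Yes

Degrees: 1:6, 2:6, 3:6, 4:6, 5:6, 6:6, 7:6, 8:6, 9:6, 10:6
All degrees equal 6; the graph is regular.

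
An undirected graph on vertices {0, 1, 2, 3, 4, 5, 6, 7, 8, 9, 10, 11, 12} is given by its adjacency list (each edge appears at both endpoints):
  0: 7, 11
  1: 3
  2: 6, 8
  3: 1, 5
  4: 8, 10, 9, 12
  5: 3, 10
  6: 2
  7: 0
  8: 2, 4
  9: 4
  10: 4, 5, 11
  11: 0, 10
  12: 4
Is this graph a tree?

Yes

The graph has 13 vertices and 12 edges.
It is connected with exactly 12 edges, hence acyclic — it is a tree.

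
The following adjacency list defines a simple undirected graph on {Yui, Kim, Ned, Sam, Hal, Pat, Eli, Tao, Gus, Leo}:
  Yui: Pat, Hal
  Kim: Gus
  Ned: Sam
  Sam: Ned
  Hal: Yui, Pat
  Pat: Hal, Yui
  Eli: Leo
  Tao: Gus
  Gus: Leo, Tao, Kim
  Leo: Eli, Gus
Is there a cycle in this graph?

Yes

The graph has 10 vertices, 8 edges, and 3 connected components.
One cycle is Yui-Hal-Pat-Yui.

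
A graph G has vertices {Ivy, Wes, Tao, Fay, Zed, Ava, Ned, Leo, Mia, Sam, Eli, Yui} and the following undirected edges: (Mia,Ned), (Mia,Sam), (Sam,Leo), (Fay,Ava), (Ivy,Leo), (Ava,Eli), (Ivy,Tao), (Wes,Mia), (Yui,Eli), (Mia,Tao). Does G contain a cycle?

The graph has 12 vertices, 10 edges, and 3 connected components.
One cycle is Ivy-Tao-Mia-Sam-Leo-Ivy.

Yes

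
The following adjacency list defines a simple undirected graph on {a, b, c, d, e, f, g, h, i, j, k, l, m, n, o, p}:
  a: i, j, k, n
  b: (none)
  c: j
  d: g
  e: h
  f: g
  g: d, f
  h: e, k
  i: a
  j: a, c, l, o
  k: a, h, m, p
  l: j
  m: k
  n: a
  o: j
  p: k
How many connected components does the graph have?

3

Component: {b}
Component: {d, f, g}
Component: {a, c, e, h, i, j, k, l, m, n, o, p}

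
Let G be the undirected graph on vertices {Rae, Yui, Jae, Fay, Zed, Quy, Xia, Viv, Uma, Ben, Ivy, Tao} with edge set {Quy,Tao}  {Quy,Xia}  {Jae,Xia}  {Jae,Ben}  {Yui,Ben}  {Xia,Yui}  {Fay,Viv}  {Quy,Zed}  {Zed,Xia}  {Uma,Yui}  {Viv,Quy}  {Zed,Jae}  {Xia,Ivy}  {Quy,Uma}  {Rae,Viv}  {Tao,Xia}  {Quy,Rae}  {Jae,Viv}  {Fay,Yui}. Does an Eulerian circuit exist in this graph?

No

Degrees: Rae:2, Yui:4, Jae:4, Fay:2, Zed:3, Quy:6, Xia:6, Viv:4, Uma:2, Ben:2, Ivy:1, Tao:2
Vertices with odd degree: Zed, Ivy. An Eulerian circuit requires all degrees even.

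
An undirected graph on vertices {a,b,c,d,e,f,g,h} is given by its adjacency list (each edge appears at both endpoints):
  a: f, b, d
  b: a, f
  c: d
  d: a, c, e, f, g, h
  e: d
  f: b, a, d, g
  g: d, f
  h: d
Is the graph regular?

Degrees: a:3, b:2, c:1, d:6, e:1, f:4, g:2, h:1
Degrees are not all equal (e.g. deg(c)=1 but deg(d)=6); not regular.

No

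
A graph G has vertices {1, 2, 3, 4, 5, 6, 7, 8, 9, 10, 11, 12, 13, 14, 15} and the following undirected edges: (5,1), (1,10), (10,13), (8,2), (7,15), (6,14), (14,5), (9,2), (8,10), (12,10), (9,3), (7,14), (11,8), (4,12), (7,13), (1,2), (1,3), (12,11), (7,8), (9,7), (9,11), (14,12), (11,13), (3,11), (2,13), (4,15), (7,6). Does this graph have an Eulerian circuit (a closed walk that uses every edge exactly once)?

No

Degrees: 1:4, 2:4, 3:3, 4:2, 5:2, 6:2, 7:6, 8:4, 9:4, 10:4, 11:5, 12:4, 13:4, 14:4, 15:2
Vertices with odd degree: 3, 11. An Eulerian circuit requires all degrees even.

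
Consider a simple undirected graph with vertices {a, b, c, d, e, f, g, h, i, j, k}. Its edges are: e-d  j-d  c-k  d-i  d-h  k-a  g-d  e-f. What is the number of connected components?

3

Component: {b}
Component: {a, c, k}
Component: {d, e, f, g, h, i, j}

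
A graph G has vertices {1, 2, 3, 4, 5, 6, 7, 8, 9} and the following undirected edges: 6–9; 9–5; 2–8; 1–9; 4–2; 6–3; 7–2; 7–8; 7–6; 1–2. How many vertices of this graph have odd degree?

6

Degrees: 1:2, 2:4, 3:1, 4:1, 5:1, 6:3, 7:3, 8:2, 9:3
Odd-degree vertices: 3, 4, 5, 6, 7, 9.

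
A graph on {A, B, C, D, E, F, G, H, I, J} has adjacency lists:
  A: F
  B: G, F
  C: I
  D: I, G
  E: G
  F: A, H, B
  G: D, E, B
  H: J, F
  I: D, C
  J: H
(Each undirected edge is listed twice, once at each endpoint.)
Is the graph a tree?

The graph has 10 vertices and 9 edges.
Connected and |E| = |V| - 1, which characterizes a tree.

Yes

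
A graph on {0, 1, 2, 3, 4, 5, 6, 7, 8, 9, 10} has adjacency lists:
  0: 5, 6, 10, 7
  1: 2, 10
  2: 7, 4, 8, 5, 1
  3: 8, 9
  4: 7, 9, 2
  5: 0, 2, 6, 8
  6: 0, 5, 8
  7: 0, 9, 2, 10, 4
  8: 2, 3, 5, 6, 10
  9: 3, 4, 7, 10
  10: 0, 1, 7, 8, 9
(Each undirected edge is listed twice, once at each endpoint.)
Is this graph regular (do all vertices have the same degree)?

Degrees: 0:4, 1:2, 2:5, 3:2, 4:3, 5:4, 6:3, 7:5, 8:5, 9:4, 10:5
Vertex 1 has degree 2 while 2 has degree 5, so the graph is not regular.

No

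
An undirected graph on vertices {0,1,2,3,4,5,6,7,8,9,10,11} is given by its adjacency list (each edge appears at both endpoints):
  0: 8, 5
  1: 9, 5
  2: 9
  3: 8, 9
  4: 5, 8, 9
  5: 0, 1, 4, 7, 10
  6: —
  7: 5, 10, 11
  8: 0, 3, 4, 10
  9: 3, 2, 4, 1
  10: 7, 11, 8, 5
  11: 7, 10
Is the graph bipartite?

No

7-10-11-7 is an odd cycle (length 3), and a bipartite graph can contain only even cycles.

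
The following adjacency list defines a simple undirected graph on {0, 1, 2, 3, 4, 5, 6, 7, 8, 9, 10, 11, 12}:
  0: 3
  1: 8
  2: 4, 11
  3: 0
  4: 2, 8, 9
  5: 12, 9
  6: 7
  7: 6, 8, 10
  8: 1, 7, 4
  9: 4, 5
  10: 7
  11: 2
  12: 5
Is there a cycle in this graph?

|V| = 13, |E| = 11, number of components = 2.
Since 11 = 13 - 2, the graph is a forest and contains no cycle.

No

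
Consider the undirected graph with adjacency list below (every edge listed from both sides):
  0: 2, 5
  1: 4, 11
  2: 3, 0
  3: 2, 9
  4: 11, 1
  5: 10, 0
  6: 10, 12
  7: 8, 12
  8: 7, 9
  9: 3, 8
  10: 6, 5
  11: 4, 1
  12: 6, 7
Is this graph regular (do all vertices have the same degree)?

Yes

Degrees: 0:2, 1:2, 2:2, 3:2, 4:2, 5:2, 6:2, 7:2, 8:2, 9:2, 10:2, 11:2, 12:2
Every vertex has degree 2, so the graph is 2-regular.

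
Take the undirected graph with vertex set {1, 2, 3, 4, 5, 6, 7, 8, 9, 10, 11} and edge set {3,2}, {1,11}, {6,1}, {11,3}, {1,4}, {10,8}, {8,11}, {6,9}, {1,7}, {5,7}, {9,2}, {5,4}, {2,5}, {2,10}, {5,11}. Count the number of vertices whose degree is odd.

Degrees: 1:4, 2:4, 3:2, 4:2, 5:4, 6:2, 7:2, 8:2, 9:2, 10:2, 11:4
Odd-degree vertices: none.

0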